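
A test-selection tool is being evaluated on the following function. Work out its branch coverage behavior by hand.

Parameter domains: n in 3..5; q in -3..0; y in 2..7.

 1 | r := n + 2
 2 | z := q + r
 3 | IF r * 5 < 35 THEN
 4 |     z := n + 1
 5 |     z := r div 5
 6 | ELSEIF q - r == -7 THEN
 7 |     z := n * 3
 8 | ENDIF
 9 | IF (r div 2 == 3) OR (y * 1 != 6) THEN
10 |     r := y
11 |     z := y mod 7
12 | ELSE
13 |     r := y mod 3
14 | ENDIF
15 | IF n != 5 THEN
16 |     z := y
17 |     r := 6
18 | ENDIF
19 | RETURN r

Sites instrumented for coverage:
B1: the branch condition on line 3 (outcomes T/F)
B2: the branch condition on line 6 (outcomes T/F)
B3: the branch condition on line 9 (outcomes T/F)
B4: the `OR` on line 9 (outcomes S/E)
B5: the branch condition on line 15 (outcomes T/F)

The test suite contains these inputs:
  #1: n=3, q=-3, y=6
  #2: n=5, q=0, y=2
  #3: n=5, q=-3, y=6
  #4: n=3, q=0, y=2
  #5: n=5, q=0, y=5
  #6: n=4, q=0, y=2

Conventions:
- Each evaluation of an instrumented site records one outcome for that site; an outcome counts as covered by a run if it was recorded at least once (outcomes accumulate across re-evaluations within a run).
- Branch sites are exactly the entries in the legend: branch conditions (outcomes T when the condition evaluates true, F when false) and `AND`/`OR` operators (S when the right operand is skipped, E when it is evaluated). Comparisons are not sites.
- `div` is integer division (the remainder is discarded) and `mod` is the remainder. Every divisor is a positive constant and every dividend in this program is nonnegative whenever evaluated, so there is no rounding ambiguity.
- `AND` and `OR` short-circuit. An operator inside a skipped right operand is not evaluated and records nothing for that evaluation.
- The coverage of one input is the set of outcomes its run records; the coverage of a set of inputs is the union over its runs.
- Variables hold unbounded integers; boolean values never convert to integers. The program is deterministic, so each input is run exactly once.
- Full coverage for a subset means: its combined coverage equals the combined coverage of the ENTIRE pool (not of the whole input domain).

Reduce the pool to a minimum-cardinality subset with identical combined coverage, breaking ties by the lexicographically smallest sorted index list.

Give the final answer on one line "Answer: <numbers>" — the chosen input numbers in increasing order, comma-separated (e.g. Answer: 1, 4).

#1 (n=3, q=-3, y=6) -> B1->T, B4->E, B3->F, B5->T; covered: B1=T, B3=F, B4=E, B5=T
#2 (n=5, q=0, y=2) -> B1->F, B2->T, B4->S, B3->T, B5->F; covered: B1=F, B2=T, B3=T, B4=S, B5=F
#3 (n=5, q=-3, y=6) -> B1->F, B2->F, B4->S, B3->T, B5->F; covered: B1=F, B2=F, B3=T, B4=S, B5=F
#4 (n=3, q=0, y=2) -> B1->T, B4->E, B3->T, B5->T; covered: B1=T, B3=T, B4=E, B5=T
#5 (n=5, q=0, y=5) -> B1->F, B2->T, B4->S, B3->T, B5->F; covered: B1=F, B2=T, B3=T, B4=S, B5=F
#6 (n=4, q=0, y=2) -> B1->T, B4->S, B3->T, B5->T; covered: B1=T, B3=T, B4=S, B5=T
the full pool covers 10 outcomes: B1=T, B1=F, B2=T, B2=F, B3=T, B3=F, B4=S, B4=E, B5=T, B5=F
every size-1 subset falls short of the 10 outcomes (best: 5/10)
every size-2 subset falls short of the 10 outcomes (best: 9/10)
at size 3, {1, 2, 3} reaches all 10 outcomes; every lexicographically earlier size-3 subset fails

Answer: 1, 2, 3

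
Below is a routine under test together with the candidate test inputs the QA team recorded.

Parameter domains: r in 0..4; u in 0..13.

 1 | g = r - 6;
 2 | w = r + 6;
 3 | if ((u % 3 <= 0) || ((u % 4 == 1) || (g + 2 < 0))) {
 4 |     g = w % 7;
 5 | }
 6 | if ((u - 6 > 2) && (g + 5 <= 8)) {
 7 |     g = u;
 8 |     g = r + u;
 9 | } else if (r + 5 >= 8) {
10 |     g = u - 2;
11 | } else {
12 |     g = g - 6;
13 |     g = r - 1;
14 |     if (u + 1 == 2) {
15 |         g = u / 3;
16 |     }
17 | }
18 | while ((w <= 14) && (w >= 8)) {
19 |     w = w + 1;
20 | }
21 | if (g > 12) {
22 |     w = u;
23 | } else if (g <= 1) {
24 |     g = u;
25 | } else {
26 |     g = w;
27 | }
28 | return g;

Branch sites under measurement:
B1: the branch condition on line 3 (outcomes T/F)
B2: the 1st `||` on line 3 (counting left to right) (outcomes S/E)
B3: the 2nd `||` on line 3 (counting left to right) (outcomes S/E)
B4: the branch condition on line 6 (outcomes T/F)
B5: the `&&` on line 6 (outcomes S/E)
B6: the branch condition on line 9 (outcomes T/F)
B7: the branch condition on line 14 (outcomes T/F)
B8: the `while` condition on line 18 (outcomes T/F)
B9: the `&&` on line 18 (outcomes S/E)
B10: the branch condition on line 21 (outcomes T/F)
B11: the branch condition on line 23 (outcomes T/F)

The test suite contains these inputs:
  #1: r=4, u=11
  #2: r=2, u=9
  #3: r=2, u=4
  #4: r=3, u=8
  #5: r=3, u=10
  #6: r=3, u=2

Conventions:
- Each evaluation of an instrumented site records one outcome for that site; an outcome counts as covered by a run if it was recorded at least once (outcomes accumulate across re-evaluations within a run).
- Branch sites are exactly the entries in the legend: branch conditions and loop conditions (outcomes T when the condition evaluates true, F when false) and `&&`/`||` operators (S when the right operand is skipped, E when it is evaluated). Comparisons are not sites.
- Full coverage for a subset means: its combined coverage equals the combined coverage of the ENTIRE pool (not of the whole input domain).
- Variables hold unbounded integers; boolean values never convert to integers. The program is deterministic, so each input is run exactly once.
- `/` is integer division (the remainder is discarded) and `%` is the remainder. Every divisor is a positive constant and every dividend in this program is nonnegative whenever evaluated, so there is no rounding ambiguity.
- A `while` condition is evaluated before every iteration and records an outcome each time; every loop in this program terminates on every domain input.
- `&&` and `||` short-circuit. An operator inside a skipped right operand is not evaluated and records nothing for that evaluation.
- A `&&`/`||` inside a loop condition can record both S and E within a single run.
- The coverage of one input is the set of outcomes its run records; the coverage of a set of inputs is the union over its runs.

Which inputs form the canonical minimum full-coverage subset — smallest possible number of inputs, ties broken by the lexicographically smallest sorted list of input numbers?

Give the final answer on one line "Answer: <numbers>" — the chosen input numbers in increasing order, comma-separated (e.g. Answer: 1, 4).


input #1 (r=4, u=11): covers B1=F, B2=E, B3=E, B4=T, B5=E, B8=T, B8=F, B9=S, B9=E, B10=T
input #2 (r=2, u=9): covers B1=T, B2=S, B4=T, B5=E, B8=T, B8=F, B9=S, B9=E, B10=F, B11=F
input #3 (r=2, u=4): covers B1=T, B2=E, B3=E, B4=F, B5=S, B6=F, B7=F, B8=T, B8=F, B9=S, B9=E, B10=F, B11=T
input #4 (r=3, u=8): covers B1=T, B2=E, B3=E, B4=F, B5=S, B6=T, B8=T, B8=F, B9=S, B9=E, B10=F, B11=F
input #5 (r=3, u=10): covers B1=T, B2=E, B3=E, B4=T, B5=E, B8=T, B8=F, B9=S, B9=E, B10=T
input #6 (r=3, u=2): covers B1=T, B2=E, B3=E, B4=F, B5=S, B6=T, B8=T, B8=F, B9=S, B9=E, B10=F, B11=T
pool-wide coverage (20 outcomes): B1=T, B1=F, B2=S, B2=E, B3=E, B4=T, B4=F, B5=S, B5=E, B6=T, B6=F, B7=F, B8=T, B8=F, B9=S, B9=E, B10=T, B10=F, B11=T, B11=F
every size-1 subset falls short of the 20 outcomes (best: 13/20)
every size-2 subset falls short of the 20 outcomes (best: 17/20)
every size-3 subset falls short of the 20 outcomes (best: 19/20)
inputs {1, 2, 3, 4} (size 4) cover everything; no size-4 subset with a lexicographically smaller index list covers all 20
Answer: 1, 2, 3, 4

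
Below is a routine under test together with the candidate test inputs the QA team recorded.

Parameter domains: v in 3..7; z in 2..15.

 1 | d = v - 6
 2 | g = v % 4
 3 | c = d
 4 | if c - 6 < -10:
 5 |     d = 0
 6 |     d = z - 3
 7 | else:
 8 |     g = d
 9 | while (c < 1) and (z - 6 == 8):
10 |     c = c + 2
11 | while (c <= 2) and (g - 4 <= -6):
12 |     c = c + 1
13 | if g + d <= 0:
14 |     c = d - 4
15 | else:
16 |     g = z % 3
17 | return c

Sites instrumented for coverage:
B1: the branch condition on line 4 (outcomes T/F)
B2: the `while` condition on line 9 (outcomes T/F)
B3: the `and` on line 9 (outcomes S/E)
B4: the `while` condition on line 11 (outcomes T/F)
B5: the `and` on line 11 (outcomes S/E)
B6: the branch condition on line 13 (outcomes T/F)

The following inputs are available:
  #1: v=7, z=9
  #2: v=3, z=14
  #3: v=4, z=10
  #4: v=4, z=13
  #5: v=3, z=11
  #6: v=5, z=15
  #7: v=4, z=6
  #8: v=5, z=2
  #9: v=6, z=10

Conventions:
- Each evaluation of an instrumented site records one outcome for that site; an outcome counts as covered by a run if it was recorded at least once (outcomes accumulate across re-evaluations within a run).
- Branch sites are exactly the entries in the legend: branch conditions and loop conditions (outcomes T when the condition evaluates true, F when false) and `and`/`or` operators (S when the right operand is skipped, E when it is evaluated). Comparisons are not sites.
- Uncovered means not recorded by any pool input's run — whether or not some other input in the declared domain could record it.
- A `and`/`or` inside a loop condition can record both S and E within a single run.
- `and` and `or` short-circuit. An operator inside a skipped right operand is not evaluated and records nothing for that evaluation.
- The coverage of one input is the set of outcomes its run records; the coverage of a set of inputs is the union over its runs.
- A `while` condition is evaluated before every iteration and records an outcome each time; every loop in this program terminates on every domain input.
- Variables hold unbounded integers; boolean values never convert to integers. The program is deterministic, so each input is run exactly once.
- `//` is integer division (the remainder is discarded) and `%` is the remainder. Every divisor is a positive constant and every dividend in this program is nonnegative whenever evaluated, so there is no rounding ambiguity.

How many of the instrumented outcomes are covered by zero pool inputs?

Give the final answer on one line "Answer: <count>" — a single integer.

#1 (v=7, z=9) -> covered: B1=F, B2=F, B3=S, B4=F, B5=E, B6=F
#2 (v=3, z=14) -> covered: B1=F, B2=T, B2=F, B3=S, B3=E, B4=T, B4=F, B5=S, B5=E, B6=T
#3 (v=4, z=10) -> covered: B1=F, B2=F, B3=E, B4=T, B4=F, B5=S, B5=E, B6=T
#4 (v=4, z=13) -> covered: B1=F, B2=F, B3=E, B4=T, B4=F, B5=S, B5=E, B6=T
#5 (v=3, z=11) -> covered: B1=F, B2=F, B3=E, B4=T, B4=F, B5=S, B5=E, B6=T
#6 (v=5, z=15) -> covered: B1=F, B2=F, B3=E, B4=F, B5=E, B6=T
#7 (v=4, z=6) -> covered: B1=F, B2=F, B3=E, B4=T, B4=F, B5=S, B5=E, B6=T
#8 (v=5, z=2) -> covered: B1=F, B2=F, B3=E, B4=F, B5=E, B6=T
#9 (v=6, z=10) -> covered: B1=F, B2=F, B3=E, B4=F, B5=E, B6=T
union over the pool: B1=F, B2=T, B2=F, B3=S, B3=E, B4=T, B4=F, B5=S, B5=E, B6=T, B6=F
uncovered (1 of 12): B1=T

Answer: 1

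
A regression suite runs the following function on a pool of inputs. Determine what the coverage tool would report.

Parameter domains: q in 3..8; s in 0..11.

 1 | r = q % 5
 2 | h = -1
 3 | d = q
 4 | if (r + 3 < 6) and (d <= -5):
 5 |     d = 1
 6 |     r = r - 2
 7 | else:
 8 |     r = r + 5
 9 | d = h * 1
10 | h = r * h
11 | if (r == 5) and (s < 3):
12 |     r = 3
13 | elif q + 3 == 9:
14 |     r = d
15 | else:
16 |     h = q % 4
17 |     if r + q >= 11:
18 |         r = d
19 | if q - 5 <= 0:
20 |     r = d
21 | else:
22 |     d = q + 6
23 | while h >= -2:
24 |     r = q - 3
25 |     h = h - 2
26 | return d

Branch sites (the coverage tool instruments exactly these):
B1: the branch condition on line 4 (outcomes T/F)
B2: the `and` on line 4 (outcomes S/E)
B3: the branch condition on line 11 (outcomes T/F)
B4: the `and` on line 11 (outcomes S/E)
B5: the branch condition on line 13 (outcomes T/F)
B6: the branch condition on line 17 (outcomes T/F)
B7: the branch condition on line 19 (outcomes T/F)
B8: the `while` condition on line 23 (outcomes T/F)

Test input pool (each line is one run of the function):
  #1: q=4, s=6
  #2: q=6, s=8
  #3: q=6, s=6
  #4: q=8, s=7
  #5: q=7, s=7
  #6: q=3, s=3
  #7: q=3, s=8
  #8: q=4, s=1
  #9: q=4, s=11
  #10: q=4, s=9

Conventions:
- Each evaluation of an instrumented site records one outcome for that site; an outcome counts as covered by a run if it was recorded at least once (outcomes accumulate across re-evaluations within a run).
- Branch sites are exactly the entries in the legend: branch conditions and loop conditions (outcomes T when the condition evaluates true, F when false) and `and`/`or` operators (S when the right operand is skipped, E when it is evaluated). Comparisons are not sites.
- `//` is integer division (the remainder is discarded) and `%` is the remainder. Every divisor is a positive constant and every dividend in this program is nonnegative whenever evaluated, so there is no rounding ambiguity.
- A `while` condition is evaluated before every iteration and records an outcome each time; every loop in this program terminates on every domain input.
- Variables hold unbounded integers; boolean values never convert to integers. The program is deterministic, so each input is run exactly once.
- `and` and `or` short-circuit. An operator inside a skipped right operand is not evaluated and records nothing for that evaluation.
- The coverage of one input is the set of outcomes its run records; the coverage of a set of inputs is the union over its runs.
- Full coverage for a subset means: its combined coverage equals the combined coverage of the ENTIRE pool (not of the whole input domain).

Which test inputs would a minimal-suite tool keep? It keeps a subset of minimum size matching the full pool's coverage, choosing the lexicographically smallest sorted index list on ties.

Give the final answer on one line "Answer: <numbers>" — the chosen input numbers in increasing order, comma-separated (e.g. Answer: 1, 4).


input #1 (q=4, s=6): covers B1=F, B2=S, B3=F, B4=S, B5=F, B6=T, B7=T, B8=T, B8=F
input #2 (q=6, s=8): covers B1=F, B2=E, B3=F, B4=S, B5=T, B7=F, B8=F
input #3 (q=6, s=6): covers B1=F, B2=E, B3=F, B4=S, B5=T, B7=F, B8=F
input #4 (q=8, s=7): covers B1=F, B2=S, B3=F, B4=S, B5=F, B6=T, B7=F, B8=T, B8=F
input #5 (q=7, s=7): covers B1=F, B2=E, B3=F, B4=S, B5=F, B6=T, B7=F, B8=T, B8=F
input #6 (q=3, s=3): covers B1=F, B2=S, B3=F, B4=S, B5=F, B6=T, B7=T, B8=T, B8=F
input #7 (q=3, s=8): covers B1=F, B2=S, B3=F, B4=S, B5=F, B6=T, B7=T, B8=T, B8=F
input #8 (q=4, s=1): covers B1=F, B2=S, B3=F, B4=S, B5=F, B6=T, B7=T, B8=T, B8=F
input #9 (q=4, s=11): covers B1=F, B2=S, B3=F, B4=S, B5=F, B6=T, B7=T, B8=T, B8=F
input #10 (q=4, s=9): covers B1=F, B2=S, B3=F, B4=S, B5=F, B6=T, B7=T, B8=T, B8=F
the full pool covers 12 outcomes: B1=F, B2=S, B2=E, B3=F, B4=S, B5=T, B5=F, B6=T, B7=T, B7=F, B8=T, B8=F
every size-1 subset falls short of the 12 outcomes (best: 9/12)
the canonical winner is {1, 2}: size 2, full 12-outcome coverage, earliest index list among size-2 covers
Answer: 1, 2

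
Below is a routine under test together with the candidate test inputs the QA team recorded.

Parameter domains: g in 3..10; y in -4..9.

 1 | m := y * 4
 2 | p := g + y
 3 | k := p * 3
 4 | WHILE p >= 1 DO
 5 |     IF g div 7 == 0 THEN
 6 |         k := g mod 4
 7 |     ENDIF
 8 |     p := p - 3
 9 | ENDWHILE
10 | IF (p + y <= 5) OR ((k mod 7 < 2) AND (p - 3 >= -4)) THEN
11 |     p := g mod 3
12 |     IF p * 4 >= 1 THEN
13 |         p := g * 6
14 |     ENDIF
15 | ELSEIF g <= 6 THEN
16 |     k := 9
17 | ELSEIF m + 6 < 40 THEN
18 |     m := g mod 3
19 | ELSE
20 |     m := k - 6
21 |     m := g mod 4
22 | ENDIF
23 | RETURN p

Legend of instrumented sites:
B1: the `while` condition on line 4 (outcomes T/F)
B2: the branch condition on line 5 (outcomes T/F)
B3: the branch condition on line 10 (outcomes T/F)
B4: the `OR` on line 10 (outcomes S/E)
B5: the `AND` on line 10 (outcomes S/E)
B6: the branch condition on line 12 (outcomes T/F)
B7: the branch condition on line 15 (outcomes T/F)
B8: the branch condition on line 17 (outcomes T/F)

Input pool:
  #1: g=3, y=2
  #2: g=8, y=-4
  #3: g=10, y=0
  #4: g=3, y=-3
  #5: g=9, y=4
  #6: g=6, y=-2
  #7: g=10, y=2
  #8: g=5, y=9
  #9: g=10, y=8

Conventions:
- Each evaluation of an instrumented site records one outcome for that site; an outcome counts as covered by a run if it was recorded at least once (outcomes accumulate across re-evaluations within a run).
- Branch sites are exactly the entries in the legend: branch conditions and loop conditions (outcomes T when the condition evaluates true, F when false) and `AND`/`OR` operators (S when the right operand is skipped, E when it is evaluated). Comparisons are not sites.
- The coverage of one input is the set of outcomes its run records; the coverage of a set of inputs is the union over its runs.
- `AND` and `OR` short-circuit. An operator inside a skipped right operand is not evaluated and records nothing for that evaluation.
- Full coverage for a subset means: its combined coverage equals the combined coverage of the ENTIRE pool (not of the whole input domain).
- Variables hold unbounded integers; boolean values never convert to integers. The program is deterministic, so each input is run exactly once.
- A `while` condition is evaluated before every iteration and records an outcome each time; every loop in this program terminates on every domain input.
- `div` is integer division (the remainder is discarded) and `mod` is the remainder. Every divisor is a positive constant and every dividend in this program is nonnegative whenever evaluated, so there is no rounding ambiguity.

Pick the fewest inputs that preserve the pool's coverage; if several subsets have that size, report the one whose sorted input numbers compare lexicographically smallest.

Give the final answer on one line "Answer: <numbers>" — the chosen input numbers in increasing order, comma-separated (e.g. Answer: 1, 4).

input #1, g=3, y=2: events B1->T, B2->T, B1->T, B2->T, B1->F, B4->S, B3->T, B6->F; outcomes B1=T, B1=F, B2=T, B3=T, B4=S, B6=F
input #2, g=8, y=-4: events B1->T, B2->F, B1->T, B2->F, B1->F, B4->S, B3->T, B6->T; outcomes B1=T, B1=F, B2=F, B3=T, B4=S, B6=T
input #3, g=10, y=0: events B1->T, B2->F, B1->T, B2->F, B1->T, B2->F, B1->T, B2->F, B1->F, B4->S, B3->T, B6->T; outcomes B1=T, B1=F, B2=F, B3=T, B4=S, B6=T
input #4, g=3, y=-3: events B1->F, B4->S, B3->T, B6->F; outcomes B1=F, B3=T, B4=S, B6=F
input #5, g=9, y=4: events B1->T, B2->F, B1->T, B2->F, B1->T, B2->F, B1->T, B2->F, B1->T, B2->F, B1->F, B4->S, B3->T, B6->F; outcomes B1=T, B1=F, B2=F, B3=T, B4=S, B6=F
input #6, g=6, y=-2: events B1->T, B2->T, B1->T, B2->T, B1->F, B4->S, B3->T, B6->F; outcomes B1=T, B1=F, B2=T, B3=T, B4=S, B6=F
input #7, g=10, y=2: events B1->T, B2->F, B1->T, B2->F, B1->T, B2->F, B1->T, B2->F, B1->F, B4->S, B3->T, B6->T; outcomes B1=T, B1=F, B2=F, B3=T, B4=S, B6=T
input #8, g=5, y=9: events B1->T, B2->T, B1->T, B2->T, B1->T, B2->T, B1->T, B2->T, B1->T, B2->T, B1->F, B4->E, B5->E, B3->T, ...; outcomes B1=T, B1=F, B2=T, B3=T, B4=E, B5=E, B6=T
input #9, g=10, y=8: events B1->T, B2->F, B1->T, B2->F, B1->T, B2->F, B1->T, B2->F, B1->T, B2->F, B1->T, B2->F, B1->F, B4->E, ...; outcomes B1=T, B1=F, B2=F, B3=F, B4=E, B5=S, B7=F, B8=T
union over all inputs: B1=T, B1=F, B2=T, B2=F, B3=T, B3=F, B4=S, B4=E, B5=S, B5=E, B6=T, B6=F, B7=F, B8=T (14 outcomes)
size 1 is not enough: best union over all size-1 subsets is 8/14
size 2 is not enough: best union over all size-2 subsets is 12/14
inputs {1, 8, 9} (size 3) cover everything; no size-3 subset with a lexicographically smaller index list covers all 14

Answer: 1, 8, 9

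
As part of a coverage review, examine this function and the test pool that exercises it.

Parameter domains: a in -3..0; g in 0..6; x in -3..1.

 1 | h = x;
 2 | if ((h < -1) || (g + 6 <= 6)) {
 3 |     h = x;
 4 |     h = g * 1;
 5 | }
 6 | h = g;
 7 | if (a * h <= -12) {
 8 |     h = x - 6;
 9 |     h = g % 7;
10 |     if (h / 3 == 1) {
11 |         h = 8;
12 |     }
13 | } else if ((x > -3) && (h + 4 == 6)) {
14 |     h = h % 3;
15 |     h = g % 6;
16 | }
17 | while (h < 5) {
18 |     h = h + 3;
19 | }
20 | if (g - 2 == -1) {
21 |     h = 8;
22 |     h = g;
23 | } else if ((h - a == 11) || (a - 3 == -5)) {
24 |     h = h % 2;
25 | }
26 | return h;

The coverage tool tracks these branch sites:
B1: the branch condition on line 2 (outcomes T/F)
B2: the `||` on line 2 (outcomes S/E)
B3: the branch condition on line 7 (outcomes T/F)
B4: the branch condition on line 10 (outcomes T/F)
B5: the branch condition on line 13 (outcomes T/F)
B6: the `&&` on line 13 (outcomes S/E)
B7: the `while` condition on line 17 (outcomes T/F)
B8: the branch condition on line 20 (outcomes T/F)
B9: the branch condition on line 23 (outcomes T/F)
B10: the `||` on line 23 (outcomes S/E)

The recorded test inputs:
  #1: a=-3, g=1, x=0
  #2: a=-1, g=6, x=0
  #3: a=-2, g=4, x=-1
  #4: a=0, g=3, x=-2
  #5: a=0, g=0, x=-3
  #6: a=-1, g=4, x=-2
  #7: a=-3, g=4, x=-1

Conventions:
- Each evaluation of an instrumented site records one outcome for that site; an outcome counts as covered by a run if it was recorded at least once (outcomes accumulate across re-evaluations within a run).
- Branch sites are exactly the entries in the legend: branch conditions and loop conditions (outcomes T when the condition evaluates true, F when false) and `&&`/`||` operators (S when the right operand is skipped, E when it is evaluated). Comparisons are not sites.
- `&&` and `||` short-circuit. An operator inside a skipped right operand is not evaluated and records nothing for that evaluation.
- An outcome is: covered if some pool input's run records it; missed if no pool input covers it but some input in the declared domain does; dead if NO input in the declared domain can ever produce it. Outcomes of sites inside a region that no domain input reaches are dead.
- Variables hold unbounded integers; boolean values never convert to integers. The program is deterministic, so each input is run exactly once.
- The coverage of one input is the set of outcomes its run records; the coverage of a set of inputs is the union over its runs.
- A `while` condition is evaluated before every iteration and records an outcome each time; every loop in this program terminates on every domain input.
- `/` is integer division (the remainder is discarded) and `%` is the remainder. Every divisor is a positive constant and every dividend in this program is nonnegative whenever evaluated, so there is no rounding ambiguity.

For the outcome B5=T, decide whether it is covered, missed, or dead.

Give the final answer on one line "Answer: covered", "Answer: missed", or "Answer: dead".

no pool input records B5=T
but domain input (a=-3, g=2, x=-2) does record it -> reachable, so missed

Answer: missed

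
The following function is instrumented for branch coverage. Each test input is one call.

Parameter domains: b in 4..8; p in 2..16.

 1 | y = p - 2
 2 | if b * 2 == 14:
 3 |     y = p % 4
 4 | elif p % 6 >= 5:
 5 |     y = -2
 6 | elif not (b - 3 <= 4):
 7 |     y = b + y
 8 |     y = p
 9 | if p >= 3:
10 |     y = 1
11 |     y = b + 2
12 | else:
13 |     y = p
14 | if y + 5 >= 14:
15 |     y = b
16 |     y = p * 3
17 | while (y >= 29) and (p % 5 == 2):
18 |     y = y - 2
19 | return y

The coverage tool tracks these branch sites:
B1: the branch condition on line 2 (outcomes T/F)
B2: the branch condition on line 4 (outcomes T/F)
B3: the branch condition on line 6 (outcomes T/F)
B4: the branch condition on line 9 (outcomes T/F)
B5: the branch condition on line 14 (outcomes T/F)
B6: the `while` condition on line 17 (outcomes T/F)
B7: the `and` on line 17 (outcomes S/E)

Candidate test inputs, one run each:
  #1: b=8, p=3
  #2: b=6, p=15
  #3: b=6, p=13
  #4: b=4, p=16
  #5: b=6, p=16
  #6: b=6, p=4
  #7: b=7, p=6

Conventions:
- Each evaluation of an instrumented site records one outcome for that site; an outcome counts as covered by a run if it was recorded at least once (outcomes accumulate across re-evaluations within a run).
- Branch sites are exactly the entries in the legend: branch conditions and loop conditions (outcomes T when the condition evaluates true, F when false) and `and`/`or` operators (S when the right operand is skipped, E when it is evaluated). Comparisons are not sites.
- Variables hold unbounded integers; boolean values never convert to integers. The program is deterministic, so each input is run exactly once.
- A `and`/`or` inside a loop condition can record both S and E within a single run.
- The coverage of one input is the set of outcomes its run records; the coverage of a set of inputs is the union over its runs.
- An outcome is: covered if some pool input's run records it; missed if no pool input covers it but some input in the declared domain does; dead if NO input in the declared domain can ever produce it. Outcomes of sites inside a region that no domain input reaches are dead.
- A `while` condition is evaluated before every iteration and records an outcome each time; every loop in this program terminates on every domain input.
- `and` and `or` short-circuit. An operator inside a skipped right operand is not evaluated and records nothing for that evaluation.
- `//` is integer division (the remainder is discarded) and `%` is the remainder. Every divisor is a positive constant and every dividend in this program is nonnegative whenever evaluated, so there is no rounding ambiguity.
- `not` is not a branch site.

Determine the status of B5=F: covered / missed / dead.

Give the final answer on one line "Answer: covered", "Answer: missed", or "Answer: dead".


B5=F is recorded by pool input(s) 2, 3, 4, 5, 6 -> covered
Answer: covered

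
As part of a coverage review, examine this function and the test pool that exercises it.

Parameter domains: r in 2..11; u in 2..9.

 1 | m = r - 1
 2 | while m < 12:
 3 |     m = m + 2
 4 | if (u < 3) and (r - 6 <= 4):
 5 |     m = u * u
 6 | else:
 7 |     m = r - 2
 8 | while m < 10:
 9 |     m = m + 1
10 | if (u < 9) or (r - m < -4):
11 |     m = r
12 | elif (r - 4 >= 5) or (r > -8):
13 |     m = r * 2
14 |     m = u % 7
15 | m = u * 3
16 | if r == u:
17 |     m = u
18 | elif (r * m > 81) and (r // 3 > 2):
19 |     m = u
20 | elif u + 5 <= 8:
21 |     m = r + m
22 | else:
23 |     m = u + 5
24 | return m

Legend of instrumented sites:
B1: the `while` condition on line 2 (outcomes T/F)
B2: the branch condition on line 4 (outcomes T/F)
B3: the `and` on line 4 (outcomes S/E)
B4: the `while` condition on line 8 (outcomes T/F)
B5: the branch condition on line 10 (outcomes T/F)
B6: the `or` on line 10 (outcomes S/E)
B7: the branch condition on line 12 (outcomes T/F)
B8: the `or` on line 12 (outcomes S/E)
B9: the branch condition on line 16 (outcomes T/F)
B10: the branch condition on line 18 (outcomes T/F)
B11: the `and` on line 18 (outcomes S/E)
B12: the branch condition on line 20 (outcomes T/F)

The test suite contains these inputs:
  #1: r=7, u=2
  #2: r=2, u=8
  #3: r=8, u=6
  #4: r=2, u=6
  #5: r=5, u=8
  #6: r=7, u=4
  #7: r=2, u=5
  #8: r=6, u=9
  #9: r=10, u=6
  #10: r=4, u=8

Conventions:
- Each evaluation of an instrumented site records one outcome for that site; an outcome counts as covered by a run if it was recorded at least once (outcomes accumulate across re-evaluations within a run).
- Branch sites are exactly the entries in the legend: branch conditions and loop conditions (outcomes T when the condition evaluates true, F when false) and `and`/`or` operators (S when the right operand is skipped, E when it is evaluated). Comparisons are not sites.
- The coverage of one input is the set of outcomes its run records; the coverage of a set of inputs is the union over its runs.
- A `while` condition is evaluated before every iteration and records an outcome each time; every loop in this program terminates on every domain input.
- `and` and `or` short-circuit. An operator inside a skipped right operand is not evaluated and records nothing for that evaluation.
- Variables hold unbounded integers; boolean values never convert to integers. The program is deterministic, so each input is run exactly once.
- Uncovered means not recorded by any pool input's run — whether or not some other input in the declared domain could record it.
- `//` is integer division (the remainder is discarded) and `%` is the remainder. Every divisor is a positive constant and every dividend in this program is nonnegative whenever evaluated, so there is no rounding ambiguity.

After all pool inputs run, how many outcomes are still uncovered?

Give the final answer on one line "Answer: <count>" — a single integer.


test 1 (r=7, u=2) fires B1->T, B1->T, B1->T, B1->F, B3->E, B2->T, B4->T, B4->T, B4->T, B4->T, B4->T, B4->T, B4->F, B6->S, ...; hits B1=T, B1=F, B2=T, B3=E, B4=T, B4=F, B5=T, B6=S, B9=F, B10=F, B11=S, B12=T
test 2 (r=2, u=8) fires B1->T, B1->T, B1->T, B1->T, B1->T, B1->T, B1->F, B3->S, B2->F, B4->T, B4->T, B4->T, B4->T, B4->T, ...; hits B1=T, B1=F, B2=F, B3=S, B4=T, B4=F, B5=T, B6=S, B9=F, B10=F, B11=S, B12=F
test 3 (r=8, u=6) fires B1->T, B1->T, B1->T, B1->F, B3->S, B2->F, B4->T, B4->T, B4->T, B4->T, B4->F, B6->S, B5->T, B9->F, ...; hits B1=T, B1=F, B2=F, B3=S, B4=T, B4=F, B5=T, B6=S, B9=F, B10=F, B11=E, B12=F
test 4 (r=2, u=6) fires B1->T, B1->T, B1->T, B1->T, B1->T, B1->T, B1->F, B3->S, B2->F, B4->T, B4->T, B4->T, B4->T, B4->T, ...; hits B1=T, B1=F, B2=F, B3=S, B4=T, B4=F, B5=T, B6=S, B9=F, B10=F, B11=S, B12=F
test 5 (r=5, u=8) fires B1->T, B1->T, B1->T, B1->T, B1->F, B3->S, B2->F, B4->T, B4->T, B4->T, B4->T, B4->T, B4->T, B4->T, ...; hits B1=T, B1=F, B2=F, B3=S, B4=T, B4=F, B5=T, B6=S, B9=F, B10=F, B11=E, B12=F
test 6 (r=7, u=4) fires B1->T, B1->T, B1->T, B1->F, B3->S, B2->F, B4->T, B4->T, B4->T, B4->T, B4->T, B4->F, B6->S, B5->T, ...; hits B1=T, B1=F, B2=F, B3=S, B4=T, B4=F, B5=T, B6=S, B9=F, B10=F, B11=E, B12=F
test 7 (r=2, u=5) fires B1->T, B1->T, B1->T, B1->T, B1->T, B1->T, B1->F, B3->S, B2->F, B4->T, B4->T, B4->T, B4->T, B4->T, ...; hits B1=T, B1=F, B2=F, B3=S, B4=T, B4=F, B5=T, B6=S, B9=F, B10=F, B11=S, B12=F
test 8 (r=6, u=9) fires B1->T, B1->T, B1->T, B1->T, B1->F, B3->S, B2->F, B4->T, B4->T, B4->T, B4->T, B4->T, B4->T, B4->F, ...; hits B1=T, B1=F, B2=F, B3=S, B4=T, B4=F, B5=F, B6=E, B7=T, B8=E, B9=F, B10=F, B11=E, B12=F
test 9 (r=10, u=6) fires B1->T, B1->T, B1->F, B3->S, B2->F, B4->T, B4->T, B4->F, B6->S, B5->T, B9->F, B11->E, B10->T; hits B1=T, B1=F, B2=F, B3=S, B4=T, B4=F, B5=T, B6=S, B9=F, B10=T, B11=E
test 10 (r=4, u=8) fires B1->T, B1->T, B1->T, B1->T, B1->T, B1->F, B3->S, B2->F, B4->T, B4->T, B4->T, B4->T, B4->T, B4->T, ...; hits B1=T, B1=F, B2=F, B3=S, B4=T, B4=F, B5=T, B6=S, B9=F, B10=F, B11=E, B12=F
union over the pool: B1=T, B1=F, B2=T, B2=F, B3=S, B3=E, B4=T, B4=F, B5=T, B5=F, B6=S, B6=E, B7=T, B8=E, B9=F, B10=T, B10=F, B11=S, B11=E, B12=T, B12=F
uncovered (3 of 24): B7=F, B8=S, B9=T
Answer: 3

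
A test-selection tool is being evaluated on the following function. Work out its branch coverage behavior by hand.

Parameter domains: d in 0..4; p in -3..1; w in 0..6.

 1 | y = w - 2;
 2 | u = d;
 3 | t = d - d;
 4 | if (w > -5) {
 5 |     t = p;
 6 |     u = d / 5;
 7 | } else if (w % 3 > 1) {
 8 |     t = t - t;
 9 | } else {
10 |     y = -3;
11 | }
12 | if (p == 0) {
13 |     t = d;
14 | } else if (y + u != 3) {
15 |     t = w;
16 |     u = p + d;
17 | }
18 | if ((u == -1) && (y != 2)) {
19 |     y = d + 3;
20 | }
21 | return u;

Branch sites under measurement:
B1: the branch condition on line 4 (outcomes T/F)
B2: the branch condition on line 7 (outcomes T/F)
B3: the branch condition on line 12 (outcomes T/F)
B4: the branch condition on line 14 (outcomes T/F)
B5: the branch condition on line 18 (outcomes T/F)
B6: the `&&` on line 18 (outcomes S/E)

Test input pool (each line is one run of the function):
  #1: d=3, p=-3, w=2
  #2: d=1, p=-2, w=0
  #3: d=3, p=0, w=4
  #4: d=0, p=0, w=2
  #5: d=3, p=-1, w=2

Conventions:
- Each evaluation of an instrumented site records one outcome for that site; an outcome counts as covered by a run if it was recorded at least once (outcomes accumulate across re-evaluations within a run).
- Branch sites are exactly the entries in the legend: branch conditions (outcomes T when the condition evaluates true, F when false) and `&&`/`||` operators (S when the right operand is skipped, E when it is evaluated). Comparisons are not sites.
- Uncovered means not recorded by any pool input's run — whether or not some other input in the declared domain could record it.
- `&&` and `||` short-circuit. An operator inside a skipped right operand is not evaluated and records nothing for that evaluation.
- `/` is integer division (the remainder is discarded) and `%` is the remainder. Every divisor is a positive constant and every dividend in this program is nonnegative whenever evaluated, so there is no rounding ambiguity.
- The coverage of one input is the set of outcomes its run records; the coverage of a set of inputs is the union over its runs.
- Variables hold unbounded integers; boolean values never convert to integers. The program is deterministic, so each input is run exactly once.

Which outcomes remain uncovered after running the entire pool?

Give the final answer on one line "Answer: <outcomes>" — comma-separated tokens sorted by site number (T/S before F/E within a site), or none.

input #1 (d=3, p=-3, w=2): events B1->T, B3->F, B4->T, B6->S, B5->F; covers B1=T, B3=F, B4=T, B5=F, B6=S
input #2 (d=1, p=-2, w=0): events B1->T, B3->F, B4->T, B6->E, B5->T; covers B1=T, B3=F, B4=T, B5=T, B6=E
input #3 (d=3, p=0, w=4): events B1->T, B3->T, B6->S, B5->F; covers B1=T, B3=T, B5=F, B6=S
input #4 (d=0, p=0, w=2): events B1->T, B3->T, B6->S, B5->F; covers B1=T, B3=T, B5=F, B6=S
input #5 (d=3, p=-1, w=2): events B1->T, B3->F, B4->T, B6->S, B5->F; covers B1=T, B3=F, B4=T, B5=F, B6=S
union over the pool: B1=T, B3=T, B3=F, B4=T, B5=T, B5=F, B6=S, B6=E
uncovered (4 of 12): B1=F, B2=T, B2=F, B4=F

Answer: B1=F, B2=T, B2=F, B4=F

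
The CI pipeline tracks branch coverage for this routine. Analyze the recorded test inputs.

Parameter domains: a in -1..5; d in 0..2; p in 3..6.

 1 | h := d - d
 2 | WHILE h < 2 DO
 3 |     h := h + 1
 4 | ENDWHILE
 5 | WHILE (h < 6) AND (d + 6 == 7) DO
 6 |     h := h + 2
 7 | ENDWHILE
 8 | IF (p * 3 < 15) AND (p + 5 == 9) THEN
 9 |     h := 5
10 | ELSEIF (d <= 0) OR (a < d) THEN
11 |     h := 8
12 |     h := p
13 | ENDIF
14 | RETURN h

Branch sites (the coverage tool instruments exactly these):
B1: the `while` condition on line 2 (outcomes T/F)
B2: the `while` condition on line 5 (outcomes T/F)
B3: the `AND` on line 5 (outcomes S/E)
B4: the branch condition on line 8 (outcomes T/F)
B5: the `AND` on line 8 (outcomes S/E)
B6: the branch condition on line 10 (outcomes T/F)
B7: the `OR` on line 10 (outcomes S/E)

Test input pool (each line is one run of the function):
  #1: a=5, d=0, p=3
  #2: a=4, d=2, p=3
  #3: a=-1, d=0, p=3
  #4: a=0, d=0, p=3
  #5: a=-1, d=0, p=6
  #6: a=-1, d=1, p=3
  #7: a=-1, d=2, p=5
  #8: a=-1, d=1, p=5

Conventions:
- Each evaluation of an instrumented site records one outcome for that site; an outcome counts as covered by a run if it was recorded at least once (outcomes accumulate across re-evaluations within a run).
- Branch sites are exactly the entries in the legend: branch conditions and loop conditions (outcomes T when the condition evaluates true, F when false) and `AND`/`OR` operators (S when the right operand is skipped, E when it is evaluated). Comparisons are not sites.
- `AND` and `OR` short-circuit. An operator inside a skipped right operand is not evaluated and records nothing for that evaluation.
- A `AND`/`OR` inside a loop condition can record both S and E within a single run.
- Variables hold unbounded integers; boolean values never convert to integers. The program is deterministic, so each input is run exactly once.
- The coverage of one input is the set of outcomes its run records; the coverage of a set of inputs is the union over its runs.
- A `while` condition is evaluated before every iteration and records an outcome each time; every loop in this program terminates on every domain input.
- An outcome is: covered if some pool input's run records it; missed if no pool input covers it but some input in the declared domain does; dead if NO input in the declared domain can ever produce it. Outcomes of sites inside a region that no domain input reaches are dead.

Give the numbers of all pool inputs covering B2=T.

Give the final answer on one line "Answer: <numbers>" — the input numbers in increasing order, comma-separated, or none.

input #1 (a=5, d=0, p=3): does not produce B2=T
input #2 (a=4, d=2, p=3): does not produce B2=T
input #3 (a=-1, d=0, p=3): does not produce B2=T
input #4 (a=0, d=0, p=3): does not produce B2=T
input #5 (a=-1, d=0, p=6): does not produce B2=T
input #6 (a=-1, d=1, p=3): produces B2=T
input #7 (a=-1, d=2, p=5): does not produce B2=T
input #8 (a=-1, d=1, p=5): produces B2=T

Answer: 6, 8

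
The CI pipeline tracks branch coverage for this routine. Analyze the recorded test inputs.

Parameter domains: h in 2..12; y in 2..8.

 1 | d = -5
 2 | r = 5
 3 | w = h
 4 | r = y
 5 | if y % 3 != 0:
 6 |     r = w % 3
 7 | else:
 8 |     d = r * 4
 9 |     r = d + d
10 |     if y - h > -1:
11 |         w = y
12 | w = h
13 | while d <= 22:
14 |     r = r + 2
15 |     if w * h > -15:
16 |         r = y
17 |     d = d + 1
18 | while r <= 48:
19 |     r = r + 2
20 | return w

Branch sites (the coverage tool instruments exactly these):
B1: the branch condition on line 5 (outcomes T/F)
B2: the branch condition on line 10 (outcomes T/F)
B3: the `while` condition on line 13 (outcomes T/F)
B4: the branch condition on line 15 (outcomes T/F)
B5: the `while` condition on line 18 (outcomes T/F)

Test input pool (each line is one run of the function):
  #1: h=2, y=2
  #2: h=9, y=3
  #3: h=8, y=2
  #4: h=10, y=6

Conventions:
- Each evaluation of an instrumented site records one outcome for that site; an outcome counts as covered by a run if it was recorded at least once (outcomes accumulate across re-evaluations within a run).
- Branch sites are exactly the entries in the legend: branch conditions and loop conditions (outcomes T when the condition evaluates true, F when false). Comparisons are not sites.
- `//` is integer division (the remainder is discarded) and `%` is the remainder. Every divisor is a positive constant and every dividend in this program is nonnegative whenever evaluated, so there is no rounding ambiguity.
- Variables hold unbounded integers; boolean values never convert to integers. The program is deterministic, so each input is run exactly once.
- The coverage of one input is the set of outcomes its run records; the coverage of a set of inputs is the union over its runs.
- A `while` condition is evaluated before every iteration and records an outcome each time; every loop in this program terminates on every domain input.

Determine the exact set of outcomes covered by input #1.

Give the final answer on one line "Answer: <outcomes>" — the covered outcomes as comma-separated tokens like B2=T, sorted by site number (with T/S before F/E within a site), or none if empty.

Event log for input #1 (h=2, y=2):
  B1->T, B3->T, B4->T, B3->T, B4->T, B3->T, B4->T, B3->T, B4->T, B3->T
  B4->T, B3->T, B4->T, B3->T, B4->T, B3->T, B4->T, B3->T, B4->T, B3->T
  B4->T, B3->T, B4->T, B3->T, B4->T, B3->T, B4->T, B3->T, B4->T, B3->T
  B4->T, B3->T, B4->T, B3->T, B4->T, B3->T, B4->T, B3->T, B4->T, B3->T
  B4->T, B3->T, B4->T, B3->T, B4->T, B3->T, B4->T, B3->T, B4->T, B3->T
  B4->T, B3->T, B4->T, B3->T, B4->T, B3->T, B4->T, B3->F, B5->T, B5->T
  B5->T, B5->T, B5->T, B5->T, B5->T, B5->T, B5->T, B5->T, B5->T, B5->T
  B5->T, B5->T, B5->T, B5->T, B5->T, B5->T, B5->T, B5->T, B5->T, B5->T
  B5->T, B5->T, B5->F
collecting distinct outcomes: B1=T, B3=T, B3=F, B4=T, B5=T, B5=F

Answer: B1=T, B3=T, B3=F, B4=T, B5=T, B5=F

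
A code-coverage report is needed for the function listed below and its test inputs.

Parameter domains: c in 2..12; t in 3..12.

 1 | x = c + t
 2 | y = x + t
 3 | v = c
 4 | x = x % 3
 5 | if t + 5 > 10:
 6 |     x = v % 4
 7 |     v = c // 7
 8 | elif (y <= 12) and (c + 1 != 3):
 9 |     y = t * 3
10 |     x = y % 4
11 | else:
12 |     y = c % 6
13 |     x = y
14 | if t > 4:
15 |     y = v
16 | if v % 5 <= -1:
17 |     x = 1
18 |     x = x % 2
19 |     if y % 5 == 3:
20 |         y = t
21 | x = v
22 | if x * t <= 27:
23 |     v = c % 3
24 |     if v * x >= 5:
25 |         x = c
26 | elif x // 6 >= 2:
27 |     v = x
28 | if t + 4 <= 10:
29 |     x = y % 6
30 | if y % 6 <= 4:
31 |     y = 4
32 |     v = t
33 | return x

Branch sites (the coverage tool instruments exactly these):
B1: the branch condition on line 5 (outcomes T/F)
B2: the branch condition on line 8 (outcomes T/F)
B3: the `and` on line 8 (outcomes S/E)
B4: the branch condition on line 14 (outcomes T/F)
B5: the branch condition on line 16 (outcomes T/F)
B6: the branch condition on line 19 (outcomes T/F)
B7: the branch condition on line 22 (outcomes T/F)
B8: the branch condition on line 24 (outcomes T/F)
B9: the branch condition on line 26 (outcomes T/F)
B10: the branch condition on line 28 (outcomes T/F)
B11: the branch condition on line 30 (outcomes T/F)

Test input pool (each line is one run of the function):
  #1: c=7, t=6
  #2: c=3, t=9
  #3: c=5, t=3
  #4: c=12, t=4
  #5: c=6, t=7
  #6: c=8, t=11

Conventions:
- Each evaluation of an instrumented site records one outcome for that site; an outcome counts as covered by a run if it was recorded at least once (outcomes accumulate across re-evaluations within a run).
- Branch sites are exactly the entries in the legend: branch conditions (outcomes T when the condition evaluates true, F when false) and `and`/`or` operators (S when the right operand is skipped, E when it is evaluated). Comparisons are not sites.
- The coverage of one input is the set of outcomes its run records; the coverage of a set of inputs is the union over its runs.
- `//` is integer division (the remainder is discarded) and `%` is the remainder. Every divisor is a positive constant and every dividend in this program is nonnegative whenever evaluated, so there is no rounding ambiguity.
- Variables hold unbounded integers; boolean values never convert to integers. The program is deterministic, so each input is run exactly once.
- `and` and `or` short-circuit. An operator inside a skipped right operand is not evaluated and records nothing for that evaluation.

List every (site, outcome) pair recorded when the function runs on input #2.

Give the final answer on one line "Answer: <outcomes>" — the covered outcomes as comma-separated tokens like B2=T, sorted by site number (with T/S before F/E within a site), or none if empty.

Simulating input #2 (c=3, t=9) step by step:
  B1->T, B4->T, B5->F, B7->T, B8->F, B10->F, B11->T
distinct outcomes covered: B1=T, B4=T, B5=F, B7=T, B8=F, B10=F, B11=T

Answer: B1=T, B4=T, B5=F, B7=T, B8=F, B10=F, B11=T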